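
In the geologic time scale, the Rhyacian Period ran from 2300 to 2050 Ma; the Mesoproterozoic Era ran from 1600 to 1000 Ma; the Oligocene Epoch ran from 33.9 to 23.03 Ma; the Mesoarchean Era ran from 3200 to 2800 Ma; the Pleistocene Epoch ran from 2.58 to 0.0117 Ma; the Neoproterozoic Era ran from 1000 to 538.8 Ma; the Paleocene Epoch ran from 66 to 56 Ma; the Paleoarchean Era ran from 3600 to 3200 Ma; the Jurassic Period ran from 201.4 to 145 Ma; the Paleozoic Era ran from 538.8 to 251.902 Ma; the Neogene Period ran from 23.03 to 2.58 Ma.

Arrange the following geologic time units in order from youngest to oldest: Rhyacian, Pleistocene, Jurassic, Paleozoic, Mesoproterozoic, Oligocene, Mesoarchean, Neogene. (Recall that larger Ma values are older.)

Read off each span (Ma): Rhyacian 2300–2050; Pleistocene 2.58–0.0117; Jurassic 201.4–145; Paleozoic 538.8–251.902; Mesoproterozoic 1600–1000; Oligocene 33.9–23.03; Mesoarchean 3200–2800; Neogene 23.03–2.58.
Larger Ma is older, so oldest→youngest is Mesoarchean, Rhyacian, Mesoproterozoic, Paleozoic, Jurassic, Oligocene, Neogene, Pleistocene; reverse it for youngest→oldest.

Pleistocene, Neogene, Oligocene, Jurassic, Paleozoic, Mesoproterozoic, Rhyacian, Mesoarchean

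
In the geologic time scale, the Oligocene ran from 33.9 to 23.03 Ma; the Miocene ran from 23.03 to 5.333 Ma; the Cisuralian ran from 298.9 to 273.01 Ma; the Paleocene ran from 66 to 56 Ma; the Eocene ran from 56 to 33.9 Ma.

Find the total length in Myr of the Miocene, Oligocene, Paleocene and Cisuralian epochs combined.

Each duration: Miocene = 17.697; Oligocene = 10.87; Paleocene = 10; Cisuralian = 25.89.
Sum: 17.697 + 10.87 + 10 + 25.89 = 64.457 Myr.

64.457 million years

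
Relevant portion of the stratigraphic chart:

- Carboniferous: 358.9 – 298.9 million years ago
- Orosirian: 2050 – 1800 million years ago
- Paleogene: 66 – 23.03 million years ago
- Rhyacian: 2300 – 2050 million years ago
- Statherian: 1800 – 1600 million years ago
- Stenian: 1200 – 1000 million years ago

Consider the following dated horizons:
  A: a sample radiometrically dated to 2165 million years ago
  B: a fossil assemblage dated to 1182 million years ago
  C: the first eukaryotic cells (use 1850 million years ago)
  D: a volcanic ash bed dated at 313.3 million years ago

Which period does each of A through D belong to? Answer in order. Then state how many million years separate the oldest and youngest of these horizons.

A — Rhyacian; B — Stenian; C — Orosirian; D — Carboniferous; span 1851.7 million years

Match each age against the start–end ranges in the excerpt: A = 2165 Ma → Rhyacian (2300–2050); B = 1182 Ma → Stenian (1200–1000); C = 1850 Ma → Orosirian (2050–1800); D = 313.3 Ma → Carboniferous (358.9–298.9).
The largest age is 2165 Ma and the smallest is 313.3 Ma; their difference is 1851.7 Myr.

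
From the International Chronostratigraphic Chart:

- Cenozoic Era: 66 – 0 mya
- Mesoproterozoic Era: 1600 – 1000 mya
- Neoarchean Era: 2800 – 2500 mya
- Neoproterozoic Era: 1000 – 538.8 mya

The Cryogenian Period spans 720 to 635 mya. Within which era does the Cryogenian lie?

Neoproterozoic

The Cryogenian (720–635 Ma) lies entirely within 1000–538.8 Ma, the Neoproterozoic Era.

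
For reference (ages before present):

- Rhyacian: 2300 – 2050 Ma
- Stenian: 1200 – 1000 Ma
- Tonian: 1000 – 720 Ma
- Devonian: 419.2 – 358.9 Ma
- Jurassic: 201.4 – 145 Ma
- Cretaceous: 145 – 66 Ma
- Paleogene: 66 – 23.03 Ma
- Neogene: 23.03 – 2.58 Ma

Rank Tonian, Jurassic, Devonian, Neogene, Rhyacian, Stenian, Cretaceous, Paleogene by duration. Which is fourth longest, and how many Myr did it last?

Durations: Tonian 280; Jurassic 56.4; Devonian 60.3; Neogene 20.45; Rhyacian 250; Stenian 200; Cretaceous 79; Paleogene 42.97 Myr.
Sorted longest-first: Tonian (280), Rhyacian (250), Stenian (200), Cretaceous (79), Devonian (60.3), Jurassic (56.4), Paleogene (42.97), Neogene (20.45).
The fourth longest is Cretaceous at 79 Myr.

Cretaceous, 79 million years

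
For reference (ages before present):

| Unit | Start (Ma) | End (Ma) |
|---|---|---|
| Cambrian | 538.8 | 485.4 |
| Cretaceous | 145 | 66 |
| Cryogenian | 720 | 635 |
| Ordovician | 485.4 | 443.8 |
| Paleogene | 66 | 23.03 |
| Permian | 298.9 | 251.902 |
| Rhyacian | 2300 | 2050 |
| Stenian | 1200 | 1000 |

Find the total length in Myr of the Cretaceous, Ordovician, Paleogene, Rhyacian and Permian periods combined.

Duration is start − end for each: (145 − 66) + (485.4 − 443.8) + (66 − 23.03) + (2300 − 2050) + (298.9 − 251.902).
That is 79 + 41.6 + 42.97 + 250 + 46.998, which totals 460.568 million years.

460.568 million years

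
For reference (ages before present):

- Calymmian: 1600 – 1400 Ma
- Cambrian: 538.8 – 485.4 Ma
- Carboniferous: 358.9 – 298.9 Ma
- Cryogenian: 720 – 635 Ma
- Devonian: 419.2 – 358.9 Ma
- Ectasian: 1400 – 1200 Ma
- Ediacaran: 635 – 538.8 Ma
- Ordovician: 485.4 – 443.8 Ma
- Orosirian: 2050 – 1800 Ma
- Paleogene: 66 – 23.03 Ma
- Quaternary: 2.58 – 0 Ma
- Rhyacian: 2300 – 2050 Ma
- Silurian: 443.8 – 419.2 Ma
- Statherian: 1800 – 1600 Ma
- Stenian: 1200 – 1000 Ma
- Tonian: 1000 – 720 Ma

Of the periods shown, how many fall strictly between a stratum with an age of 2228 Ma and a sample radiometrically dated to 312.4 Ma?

2228 Ma sits inside the Rhyacian (2300–2050) and 312.4 Ma inside the Carboniferous (358.9–298.9); neither of those is wholly between the two dates.
The listed periods lying completely between them are Orosirian, Statherian, Calymmian, Ectasian, Stenian, Tonian, Cryogenian, Ediacaran, Cambrian, Ordovician, Silurian, Devonian — 12 in all.

12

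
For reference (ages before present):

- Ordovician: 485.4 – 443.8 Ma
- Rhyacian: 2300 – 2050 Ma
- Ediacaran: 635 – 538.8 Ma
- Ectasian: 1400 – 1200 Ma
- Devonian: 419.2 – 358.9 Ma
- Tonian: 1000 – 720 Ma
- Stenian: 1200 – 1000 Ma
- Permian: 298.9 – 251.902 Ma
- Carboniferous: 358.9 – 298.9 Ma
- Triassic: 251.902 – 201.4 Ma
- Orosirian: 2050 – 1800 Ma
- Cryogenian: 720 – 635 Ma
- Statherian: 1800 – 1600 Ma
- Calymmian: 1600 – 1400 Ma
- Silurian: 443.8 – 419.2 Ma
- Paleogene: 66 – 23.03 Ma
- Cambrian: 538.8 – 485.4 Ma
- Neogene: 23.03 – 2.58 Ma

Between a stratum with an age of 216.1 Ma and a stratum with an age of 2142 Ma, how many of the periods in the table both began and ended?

14

The older date is 2142 Ma and the younger is 216.1 Ma.
Periods with start < 2142 and end > 216.1 Ma: Orosirian (2050–1800), Statherian (1800–1600), Calymmian (1600–1400), Ectasian (1400–1200), Stenian (1200–1000), Tonian (1000–720), Cryogenian (720–635), Ediacaran (635–538.8), Cambrian (538.8–485.4), Ordovician (485.4–443.8), Silurian (443.8–419.2), Devonian (419.2–358.9), Carboniferous (358.9–298.9), Permian (298.9–251.902).
That is 14 complete periods.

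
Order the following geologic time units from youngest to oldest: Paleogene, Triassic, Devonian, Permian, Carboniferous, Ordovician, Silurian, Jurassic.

Paleogene, Jurassic, Triassic, Permian, Carboniferous, Devonian, Silurian, Ordovician

Group by era (each group listed oldest first) — Paleozoic: Ordovician, Silurian, Devonian, Carboniferous, Permian; Mesozoic: Triassic, Jurassic; Cenozoic: Paleogene. The eras run Paleozoic → Mesozoic → Cenozoic. Concatenating the groups in that era order and then reversing gives youngest to oldest.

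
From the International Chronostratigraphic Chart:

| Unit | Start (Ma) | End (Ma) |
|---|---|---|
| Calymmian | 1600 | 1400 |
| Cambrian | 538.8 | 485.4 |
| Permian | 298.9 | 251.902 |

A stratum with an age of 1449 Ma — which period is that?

Calymmian

1449 Ma lies between 1600 and 1400 Ma, so it falls in the Calymmian.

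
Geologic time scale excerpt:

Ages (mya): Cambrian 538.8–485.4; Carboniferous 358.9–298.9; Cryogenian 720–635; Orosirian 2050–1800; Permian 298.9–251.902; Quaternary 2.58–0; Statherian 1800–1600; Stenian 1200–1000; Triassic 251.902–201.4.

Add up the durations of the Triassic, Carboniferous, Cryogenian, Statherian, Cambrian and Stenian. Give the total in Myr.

Each duration: Triassic = 50.502; Carboniferous = 60; Cryogenian = 85; Statherian = 200; Cambrian = 53.4; Stenian = 200.
Sum: 50.502 + 60 + 85 + 200 + 53.4 + 200 = 648.902 Myr.

648.902 million years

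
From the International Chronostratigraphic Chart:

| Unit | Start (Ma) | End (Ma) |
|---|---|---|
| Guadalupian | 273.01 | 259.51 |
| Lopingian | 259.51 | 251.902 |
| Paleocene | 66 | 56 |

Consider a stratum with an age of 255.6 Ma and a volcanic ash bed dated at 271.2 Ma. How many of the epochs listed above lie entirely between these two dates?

0

Checking each listed span, none has both start < 271.2 Ma and end > 255.6 Ma — every epoch straddles one of the two dates or lies outside them — so the count is 0.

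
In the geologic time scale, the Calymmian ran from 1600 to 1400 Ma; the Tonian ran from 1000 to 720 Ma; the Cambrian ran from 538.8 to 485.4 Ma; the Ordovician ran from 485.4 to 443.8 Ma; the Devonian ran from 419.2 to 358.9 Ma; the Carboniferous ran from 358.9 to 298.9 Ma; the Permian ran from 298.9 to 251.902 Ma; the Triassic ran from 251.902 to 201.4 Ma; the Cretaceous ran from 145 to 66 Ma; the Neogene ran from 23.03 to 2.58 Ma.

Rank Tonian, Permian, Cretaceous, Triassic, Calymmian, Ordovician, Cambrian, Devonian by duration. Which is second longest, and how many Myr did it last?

Calymmian, 200 million years

Durations: Tonian 280; Permian 46.998; Cretaceous 79; Triassic 50.502; Calymmian 200; Ordovician 41.6; Cambrian 53.4; Devonian 60.3 Myr.
Sorted longest-first: Tonian (280), Calymmian (200), Cretaceous (79), Devonian (60.3), Cambrian (53.4), Triassic (50.502), Permian (46.998), Ordovician (41.6).
The second longest is Calymmian at 200 Myr.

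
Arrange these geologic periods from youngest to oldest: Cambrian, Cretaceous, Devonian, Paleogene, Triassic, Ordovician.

Group by era (each group listed oldest first) — Paleozoic: Cambrian, Ordovician, Devonian; Mesozoic: Triassic, Cretaceous; Cenozoic: Paleogene. The eras run Paleozoic → Mesozoic → Cenozoic. Concatenating the groups in that era order and then reversing gives youngest to oldest.

Paleogene, Cretaceous, Triassic, Devonian, Ordovician, Cambrian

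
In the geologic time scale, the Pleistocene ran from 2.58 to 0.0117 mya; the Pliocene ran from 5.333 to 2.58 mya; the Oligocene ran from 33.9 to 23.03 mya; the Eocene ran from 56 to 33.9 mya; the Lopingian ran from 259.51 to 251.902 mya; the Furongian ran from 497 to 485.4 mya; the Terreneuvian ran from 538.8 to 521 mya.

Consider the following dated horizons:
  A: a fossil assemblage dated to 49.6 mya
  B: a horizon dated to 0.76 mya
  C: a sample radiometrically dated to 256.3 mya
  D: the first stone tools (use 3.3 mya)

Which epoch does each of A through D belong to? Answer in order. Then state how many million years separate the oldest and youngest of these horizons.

Match each age against the start–end ranges in the excerpt: A = 49.6 Ma → Eocene (56–33.9); B = 0.76 Ma → Pleistocene (2.58–0.0117); C = 256.3 Ma → Lopingian (259.51–251.902); D = 3.3 Ma → Pliocene (5.333–2.58).
The largest age is 256.3 Ma and the smallest is 0.76 Ma; their difference is 255.54 Myr.

A — Eocene; B — Pleistocene; C — Lopingian; D — Pliocene; span 255.54 million years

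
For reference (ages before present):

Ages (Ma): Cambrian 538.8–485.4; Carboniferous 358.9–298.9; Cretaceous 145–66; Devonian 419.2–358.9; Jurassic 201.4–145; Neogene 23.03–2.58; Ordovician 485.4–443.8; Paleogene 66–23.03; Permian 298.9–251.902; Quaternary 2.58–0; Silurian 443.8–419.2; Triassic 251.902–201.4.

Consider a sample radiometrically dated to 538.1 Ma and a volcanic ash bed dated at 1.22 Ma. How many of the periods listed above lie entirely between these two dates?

10

538.1 Ma sits inside the Cambrian (538.8–485.4) and 1.22 Ma inside the Quaternary (2.58–0); neither of those is wholly between the two dates.
The listed periods lying completely between them are Ordovician, Silurian, Devonian, Carboniferous, Permian, Triassic, Jurassic, Cretaceous, Paleogene, Neogene — 10 in all.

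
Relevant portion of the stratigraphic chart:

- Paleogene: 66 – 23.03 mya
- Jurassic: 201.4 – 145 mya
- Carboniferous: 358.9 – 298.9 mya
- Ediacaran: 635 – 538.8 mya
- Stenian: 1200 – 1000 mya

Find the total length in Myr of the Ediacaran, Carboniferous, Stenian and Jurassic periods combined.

412.6 million years

Each duration: Ediacaran = 96.2; Carboniferous = 60; Stenian = 200; Jurassic = 56.4.
Sum: 96.2 + 60 + 200 + 56.4 = 412.6 Myr.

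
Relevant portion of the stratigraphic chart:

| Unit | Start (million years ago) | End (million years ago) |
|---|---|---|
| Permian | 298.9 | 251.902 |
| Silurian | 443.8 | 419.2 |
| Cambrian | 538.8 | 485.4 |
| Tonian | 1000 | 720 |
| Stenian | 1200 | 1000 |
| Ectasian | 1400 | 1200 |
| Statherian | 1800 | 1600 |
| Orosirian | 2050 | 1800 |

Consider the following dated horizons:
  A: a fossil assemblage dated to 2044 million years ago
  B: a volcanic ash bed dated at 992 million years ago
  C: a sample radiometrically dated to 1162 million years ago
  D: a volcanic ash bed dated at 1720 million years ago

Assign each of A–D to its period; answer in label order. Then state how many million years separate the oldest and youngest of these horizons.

A — Orosirian; B — Tonian; C — Stenian; D — Statherian; span 1052 million years

Match each age against the start–end ranges in the excerpt: A = 2044 Ma → Orosirian (2050–1800); B = 992 Ma → Tonian (1000–720); C = 1162 Ma → Stenian (1200–1000); D = 1720 Ma → Statherian (1800–1600).
The largest age is 2044 Ma and the smallest is 992 Ma; their difference is 1052 Myr.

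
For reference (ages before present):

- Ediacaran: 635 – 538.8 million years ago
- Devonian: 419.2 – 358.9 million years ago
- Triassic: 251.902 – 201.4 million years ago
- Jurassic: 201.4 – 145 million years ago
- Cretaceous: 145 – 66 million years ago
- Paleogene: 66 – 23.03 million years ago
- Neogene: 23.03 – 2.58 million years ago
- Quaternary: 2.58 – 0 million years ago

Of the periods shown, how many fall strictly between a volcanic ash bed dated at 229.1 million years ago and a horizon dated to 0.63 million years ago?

4

229.1 Ma sits inside the Triassic (251.902–201.4) and 0.63 Ma inside the Quaternary (2.58–0); neither of those is wholly between the two dates.
The listed periods lying completely between them are Jurassic, Cretaceous, Paleogene, Neogene — 4 in all.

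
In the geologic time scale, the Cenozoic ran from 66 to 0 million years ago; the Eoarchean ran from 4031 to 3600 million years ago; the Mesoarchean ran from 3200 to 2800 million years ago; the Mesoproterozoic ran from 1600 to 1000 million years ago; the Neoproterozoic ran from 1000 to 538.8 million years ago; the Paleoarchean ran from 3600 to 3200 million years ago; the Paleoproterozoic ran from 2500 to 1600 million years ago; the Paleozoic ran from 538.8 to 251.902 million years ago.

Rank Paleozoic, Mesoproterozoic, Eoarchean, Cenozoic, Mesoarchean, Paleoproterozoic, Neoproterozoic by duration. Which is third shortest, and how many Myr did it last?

Durations: Paleozoic 286.898; Mesoproterozoic 600; Eoarchean 431; Cenozoic 66; Mesoarchean 400; Paleoproterozoic 900; Neoproterozoic 461.2 Myr.
Sorted shortest-first: Cenozoic (66), Paleozoic (286.898), Mesoarchean (400), Eoarchean (431), Neoproterozoic (461.2), Mesoproterozoic (600), Paleoproterozoic (900).
The third shortest is Mesoarchean at 400 Myr.

Mesoarchean, 400 million years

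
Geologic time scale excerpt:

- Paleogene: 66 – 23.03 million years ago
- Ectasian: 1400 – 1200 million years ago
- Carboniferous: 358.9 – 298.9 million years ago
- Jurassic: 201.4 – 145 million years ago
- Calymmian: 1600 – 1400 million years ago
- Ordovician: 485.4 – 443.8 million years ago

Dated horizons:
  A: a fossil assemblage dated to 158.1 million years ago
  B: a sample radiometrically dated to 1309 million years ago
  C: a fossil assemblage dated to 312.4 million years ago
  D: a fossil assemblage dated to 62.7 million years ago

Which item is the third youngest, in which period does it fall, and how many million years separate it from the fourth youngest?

Sorted youngest-first by Ma: D (62.7), A (158.1), C (312.4), B (1309).
The third youngest is C at 312.4 Ma, which lies in 358.9–298.9 Ma: the Carboniferous.
The fourth youngest is B at 1309 Ma; separation = |312.4 − 1309| = 996.6 Myr.

C, in the Carboniferous; 996.6 million years to B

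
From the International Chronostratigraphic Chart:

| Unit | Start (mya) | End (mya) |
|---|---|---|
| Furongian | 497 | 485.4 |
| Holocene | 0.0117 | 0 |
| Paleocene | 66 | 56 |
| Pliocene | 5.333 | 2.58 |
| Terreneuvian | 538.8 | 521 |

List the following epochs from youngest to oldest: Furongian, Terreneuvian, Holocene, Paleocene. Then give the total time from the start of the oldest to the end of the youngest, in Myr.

Holocene, Paleocene, Furongian, Terreneuvian; total span 538.8 Myr

From the excerpt: Furongian 497–485.4; Terreneuvian 538.8–521; Holocene 0.0117–0; Paleocene 66–56 (Ma).
Larger Ma is earlier, so the oldest is Terreneuvian and the youngest is Holocene; youngest to oldest: Holocene, Paleocene, Furongian, Terreneuvian.
Oldest start 538.8 minus youngest end 0 gives 538.8 Myr overall.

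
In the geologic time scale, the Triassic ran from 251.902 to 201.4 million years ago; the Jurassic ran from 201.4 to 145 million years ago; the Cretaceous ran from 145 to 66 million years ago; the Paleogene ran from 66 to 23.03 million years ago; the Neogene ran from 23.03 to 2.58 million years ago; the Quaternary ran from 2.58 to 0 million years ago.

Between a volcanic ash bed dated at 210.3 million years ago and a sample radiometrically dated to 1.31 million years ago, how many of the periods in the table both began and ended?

The older date is 210.3 Ma and the younger is 1.31 Ma.
Periods with start < 210.3 and end > 1.31 Ma: Jurassic (201.4–145), Cretaceous (145–66), Paleogene (66–23.03), Neogene (23.03–2.58).
That is 4 complete periods.

4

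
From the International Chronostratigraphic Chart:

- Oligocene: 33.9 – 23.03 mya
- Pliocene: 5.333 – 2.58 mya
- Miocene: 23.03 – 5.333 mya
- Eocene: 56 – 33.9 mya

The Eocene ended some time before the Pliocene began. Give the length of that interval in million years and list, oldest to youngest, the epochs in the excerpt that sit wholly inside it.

28.567 million years; Oligocene, Miocene

The Eocene closes at 33.9 Ma and the Pliocene opens at 5.333 Ma, so the interval is 33.9 − 5.333 = 28.567 Myr.
An epoch fits inside if it starts at or after 33.9 Ma and ends at or before 5.333 Ma; oldest first that gives Oligocene, Miocene.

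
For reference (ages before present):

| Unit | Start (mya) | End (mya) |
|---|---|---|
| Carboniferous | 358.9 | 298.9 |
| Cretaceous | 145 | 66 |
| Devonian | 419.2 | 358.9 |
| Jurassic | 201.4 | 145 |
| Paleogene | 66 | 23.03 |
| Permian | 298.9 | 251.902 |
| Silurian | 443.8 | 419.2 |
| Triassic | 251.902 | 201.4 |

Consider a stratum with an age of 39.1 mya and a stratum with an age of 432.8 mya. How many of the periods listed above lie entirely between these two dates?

6

The older date is 432.8 Ma and the younger is 39.1 Ma.
Periods with start < 432.8 and end > 39.1 Ma: Devonian (419.2–358.9), Carboniferous (358.9–298.9), Permian (298.9–251.902), Triassic (251.902–201.4), Jurassic (201.4–145), Cretaceous (145–66).
That is 6 complete periods.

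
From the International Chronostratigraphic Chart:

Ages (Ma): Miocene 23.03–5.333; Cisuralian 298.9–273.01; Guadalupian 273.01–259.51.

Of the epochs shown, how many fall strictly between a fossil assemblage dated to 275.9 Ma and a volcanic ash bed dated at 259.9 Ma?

Checking each listed span, none has both start < 275.9 Ma and end > 259.9 Ma — every epoch straddles one of the two dates or lies outside them — so the count is 0.

0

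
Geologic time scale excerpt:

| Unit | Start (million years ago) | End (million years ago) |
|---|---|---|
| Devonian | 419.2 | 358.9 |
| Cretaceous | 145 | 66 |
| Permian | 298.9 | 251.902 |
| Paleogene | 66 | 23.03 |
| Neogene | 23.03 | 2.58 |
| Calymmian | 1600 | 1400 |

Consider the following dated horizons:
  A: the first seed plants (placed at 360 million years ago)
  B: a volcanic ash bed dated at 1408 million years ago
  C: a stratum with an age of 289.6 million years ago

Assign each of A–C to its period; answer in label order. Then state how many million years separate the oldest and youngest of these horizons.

A — Devonian; B — Calymmian; C — Permian; span 1118.4 million years

A: 360 Ma lies in 419.2–358.9 Ma, so Devonian.
B: 1408 Ma lies in 1600–1400 Ma, so Calymmian.
C: 289.6 Ma lies in 298.9–251.902 Ma, so Permian.
Oldest = 1408 Ma, youngest = 289.6 Ma → span 1118.4 Myr.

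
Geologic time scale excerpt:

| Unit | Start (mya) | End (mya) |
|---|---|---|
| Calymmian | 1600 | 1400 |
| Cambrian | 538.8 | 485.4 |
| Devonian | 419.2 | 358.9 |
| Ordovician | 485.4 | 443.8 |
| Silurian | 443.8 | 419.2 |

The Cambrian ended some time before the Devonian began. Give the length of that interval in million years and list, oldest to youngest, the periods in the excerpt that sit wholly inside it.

66.2 million years; Ordovician, Silurian

The Cambrian closes at 485.4 Ma and the Devonian opens at 419.2 Ma, so the interval is 485.4 − 419.2 = 66.2 Myr.
A period fits inside if it starts at or after 485.4 Ma and ends at or before 419.2 Ma; oldest first that gives Ordovician, Silurian.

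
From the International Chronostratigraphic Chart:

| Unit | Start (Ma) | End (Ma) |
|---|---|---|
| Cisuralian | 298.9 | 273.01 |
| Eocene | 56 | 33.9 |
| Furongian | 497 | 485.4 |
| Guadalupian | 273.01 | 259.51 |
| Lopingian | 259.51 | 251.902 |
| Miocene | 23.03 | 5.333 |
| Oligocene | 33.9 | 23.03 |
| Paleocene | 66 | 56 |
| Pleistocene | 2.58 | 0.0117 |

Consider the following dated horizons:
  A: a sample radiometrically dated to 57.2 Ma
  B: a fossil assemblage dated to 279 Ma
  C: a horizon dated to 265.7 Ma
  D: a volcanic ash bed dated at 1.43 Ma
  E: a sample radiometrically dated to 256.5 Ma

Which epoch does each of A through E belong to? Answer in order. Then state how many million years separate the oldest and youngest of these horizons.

A — Paleocene; B — Cisuralian; C — Guadalupian; D — Pleistocene; E — Lopingian; span 277.57 million years

Match each age against the start–end ranges in the excerpt: A = 57.2 Ma → Paleocene (66–56); B = 279 Ma → Cisuralian (298.9–273.01); C = 265.7 Ma → Guadalupian (273.01–259.51); D = 1.43 Ma → Pleistocene (2.58–0.0117); E = 256.5 Ma → Lopingian (259.51–251.902).
The largest age is 279 Ma and the smallest is 1.43 Ma; their difference is 277.57 Myr.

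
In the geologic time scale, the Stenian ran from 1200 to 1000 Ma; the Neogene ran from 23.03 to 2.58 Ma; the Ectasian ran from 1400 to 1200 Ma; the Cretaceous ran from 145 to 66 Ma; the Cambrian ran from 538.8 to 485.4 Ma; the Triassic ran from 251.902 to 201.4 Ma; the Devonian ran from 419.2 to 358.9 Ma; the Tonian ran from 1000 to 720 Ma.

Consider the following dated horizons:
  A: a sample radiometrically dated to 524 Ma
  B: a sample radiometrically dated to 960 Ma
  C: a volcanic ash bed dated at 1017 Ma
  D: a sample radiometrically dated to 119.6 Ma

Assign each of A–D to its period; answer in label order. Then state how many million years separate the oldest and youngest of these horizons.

Match each age against the start–end ranges in the excerpt: A = 524 Ma → Cambrian (538.8–485.4); B = 960 Ma → Tonian (1000–720); C = 1017 Ma → Stenian (1200–1000); D = 119.6 Ma → Cretaceous (145–66).
The largest age is 1017 Ma and the smallest is 119.6 Ma; their difference is 897.4 Myr.

A — Cambrian; B — Tonian; C — Stenian; D — Cretaceous; span 897.4 million years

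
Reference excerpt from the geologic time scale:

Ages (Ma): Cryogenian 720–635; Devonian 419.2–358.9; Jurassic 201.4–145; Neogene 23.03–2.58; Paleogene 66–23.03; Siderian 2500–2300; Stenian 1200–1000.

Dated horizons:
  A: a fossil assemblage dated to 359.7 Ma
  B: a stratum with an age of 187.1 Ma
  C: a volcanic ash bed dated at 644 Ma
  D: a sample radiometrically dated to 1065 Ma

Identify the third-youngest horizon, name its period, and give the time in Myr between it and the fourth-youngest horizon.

C, in the Cryogenian; 421 million years to D

Smaller Ma means younger, so youngest first: B 187.1 < A 359.7 < C 644 < D 1065.
Counting 3 along gives C (644 Ma); the excerpt puts that inside the Cryogenian, 720–635 Ma.
Next in line is D (1065 Ma), and 1065 − 644 = 421 Myr.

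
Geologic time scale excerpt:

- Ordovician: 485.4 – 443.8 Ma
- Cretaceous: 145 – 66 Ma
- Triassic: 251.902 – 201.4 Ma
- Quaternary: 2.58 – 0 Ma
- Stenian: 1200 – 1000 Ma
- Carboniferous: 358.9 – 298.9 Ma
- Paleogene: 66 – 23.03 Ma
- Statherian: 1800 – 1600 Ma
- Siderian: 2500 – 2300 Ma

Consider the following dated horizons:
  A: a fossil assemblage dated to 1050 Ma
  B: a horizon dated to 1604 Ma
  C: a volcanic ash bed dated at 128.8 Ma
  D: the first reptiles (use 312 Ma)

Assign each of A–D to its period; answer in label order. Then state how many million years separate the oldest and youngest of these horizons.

A: 1050 Ma lies in 1200–1000 Ma, so Stenian.
B: 1604 Ma lies in 1800–1600 Ma, so Statherian.
C: 128.8 Ma lies in 145–66 Ma, so Cretaceous.
D: 312 Ma lies in 358.9–298.9 Ma, so Carboniferous.
Oldest = 1604 Ma, youngest = 128.8 Ma → span 1475.2 Myr.

A — Stenian; B — Statherian; C — Cretaceous; D — Carboniferous; span 1475.2 million years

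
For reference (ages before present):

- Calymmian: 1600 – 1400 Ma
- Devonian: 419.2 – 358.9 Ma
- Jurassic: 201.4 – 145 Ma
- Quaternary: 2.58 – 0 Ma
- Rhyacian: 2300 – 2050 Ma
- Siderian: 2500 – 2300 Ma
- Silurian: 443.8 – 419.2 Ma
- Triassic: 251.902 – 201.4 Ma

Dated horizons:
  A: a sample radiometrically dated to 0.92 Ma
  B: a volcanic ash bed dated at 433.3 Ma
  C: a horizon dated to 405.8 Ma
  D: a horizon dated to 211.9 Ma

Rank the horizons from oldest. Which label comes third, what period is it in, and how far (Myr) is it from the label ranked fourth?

D, in the Triassic; 210.98 million years to A

Larger Ma means older, so oldest first: B 433.3 > C 405.8 > D 211.9 > A 0.92.
Counting 3 along gives D (211.9 Ma); the excerpt puts that inside the Triassic, 251.902–201.4 Ma.
Next in line is A (0.92 Ma), and 211.9 − 0.92 = 210.98 Myr.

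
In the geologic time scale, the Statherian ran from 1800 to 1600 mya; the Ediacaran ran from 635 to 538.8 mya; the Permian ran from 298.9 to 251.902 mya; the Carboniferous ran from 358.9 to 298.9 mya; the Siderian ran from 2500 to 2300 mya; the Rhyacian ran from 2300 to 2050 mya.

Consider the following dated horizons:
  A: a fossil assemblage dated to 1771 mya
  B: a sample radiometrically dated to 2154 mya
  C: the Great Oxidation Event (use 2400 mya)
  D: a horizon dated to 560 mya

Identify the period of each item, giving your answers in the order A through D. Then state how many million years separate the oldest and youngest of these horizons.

Match each age against the start–end ranges in the excerpt: A = 1771 Ma → Statherian (1800–1600); B = 2154 Ma → Rhyacian (2300–2050); C = 2400 Ma → Siderian (2500–2300); D = 560 Ma → Ediacaran (635–538.8).
The largest age is 2400 Ma and the smallest is 560 Ma; their difference is 1840 Myr.

A — Statherian; B — Rhyacian; C — Siderian; D — Ediacaran; span 1840 million years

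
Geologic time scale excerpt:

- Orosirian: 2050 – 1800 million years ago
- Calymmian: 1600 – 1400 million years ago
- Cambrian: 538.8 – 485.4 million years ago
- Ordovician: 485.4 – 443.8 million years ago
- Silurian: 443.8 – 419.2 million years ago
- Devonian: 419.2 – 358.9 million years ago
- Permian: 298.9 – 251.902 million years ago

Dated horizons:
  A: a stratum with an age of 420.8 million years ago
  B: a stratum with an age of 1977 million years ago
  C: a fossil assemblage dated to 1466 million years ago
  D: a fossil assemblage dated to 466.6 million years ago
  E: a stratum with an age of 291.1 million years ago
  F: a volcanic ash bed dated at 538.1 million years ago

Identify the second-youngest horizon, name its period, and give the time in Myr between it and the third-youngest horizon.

A, in the Silurian; 45.8 million years to D

Sorted youngest-first by Ma: E (291.1), A (420.8), D (466.6), F (538.1), C (1466), B (1977).
The second youngest is A at 420.8 Ma, which lies in 443.8–419.2 Ma: the Silurian.
The third youngest is D at 466.6 Ma; separation = |420.8 − 466.6| = 45.8 Myr.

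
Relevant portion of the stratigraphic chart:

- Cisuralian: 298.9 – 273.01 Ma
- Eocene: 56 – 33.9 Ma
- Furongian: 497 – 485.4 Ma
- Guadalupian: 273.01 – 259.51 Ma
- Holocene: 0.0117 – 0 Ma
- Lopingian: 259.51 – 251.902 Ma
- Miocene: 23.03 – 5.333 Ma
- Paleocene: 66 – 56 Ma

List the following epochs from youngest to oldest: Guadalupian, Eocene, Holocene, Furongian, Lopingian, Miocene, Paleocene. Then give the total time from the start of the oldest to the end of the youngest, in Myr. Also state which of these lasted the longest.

Holocene, Miocene, Eocene, Paleocene, Lopingian, Guadalupian, Furongian; total span 497 Myr; longest is Eocene

From the excerpt: Guadalupian 273.01–259.51; Eocene 56–33.9; Holocene 0.0117–0; Furongian 497–485.4; Lopingian 259.51–251.902; Miocene 23.03–5.333; Paleocene 66–56 (Ma).
Larger Ma is earlier, so the oldest is Furongian and the youngest is Holocene; youngest to oldest: Holocene, Miocene, Eocene, Paleocene, Lopingian, Guadalupian, Furongian.
Oldest start 497 minus youngest end 0 gives 497 Myr overall.
Individual lengths (start − end): Holocene 0.0117; Miocene 17.697; Lopingian 7.608; Furongian 11.6; Eocene 22.1; Paleocene 10; Guadalupian 13.5. The largest is Eocene at 22.1 Myr.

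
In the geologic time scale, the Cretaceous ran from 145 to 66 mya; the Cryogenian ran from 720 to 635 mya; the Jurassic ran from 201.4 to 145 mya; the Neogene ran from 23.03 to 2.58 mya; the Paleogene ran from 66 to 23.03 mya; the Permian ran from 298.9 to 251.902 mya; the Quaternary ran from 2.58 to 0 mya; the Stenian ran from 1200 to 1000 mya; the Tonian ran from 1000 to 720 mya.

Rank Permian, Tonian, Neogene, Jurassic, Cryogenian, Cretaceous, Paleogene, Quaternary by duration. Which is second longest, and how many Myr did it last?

Cryogenian, 85 million years

Durations: Permian 46.998; Tonian 280; Neogene 20.45; Jurassic 56.4; Cryogenian 85; Cretaceous 79; Paleogene 42.97; Quaternary 2.58 Myr.
Sorted longest-first: Tonian (280), Cryogenian (85), Cretaceous (79), Jurassic (56.4), Permian (46.998), Paleogene (42.97), Neogene (20.45), Quaternary (2.58).
The second longest is Cryogenian at 85 Myr.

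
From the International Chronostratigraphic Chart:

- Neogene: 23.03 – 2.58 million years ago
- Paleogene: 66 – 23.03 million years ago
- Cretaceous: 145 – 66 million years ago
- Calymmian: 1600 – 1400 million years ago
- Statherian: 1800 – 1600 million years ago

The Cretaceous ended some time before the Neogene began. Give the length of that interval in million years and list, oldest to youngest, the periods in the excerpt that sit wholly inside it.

42.97 million years; Paleogene

The Cretaceous closes at 66 Ma and the Neogene opens at 23.03 Ma, so the interval is 66 − 23.03 = 42.97 Myr.
A period fits inside if it starts at or after 66 Ma and ends at or before 23.03 Ma; oldest first that gives Paleogene.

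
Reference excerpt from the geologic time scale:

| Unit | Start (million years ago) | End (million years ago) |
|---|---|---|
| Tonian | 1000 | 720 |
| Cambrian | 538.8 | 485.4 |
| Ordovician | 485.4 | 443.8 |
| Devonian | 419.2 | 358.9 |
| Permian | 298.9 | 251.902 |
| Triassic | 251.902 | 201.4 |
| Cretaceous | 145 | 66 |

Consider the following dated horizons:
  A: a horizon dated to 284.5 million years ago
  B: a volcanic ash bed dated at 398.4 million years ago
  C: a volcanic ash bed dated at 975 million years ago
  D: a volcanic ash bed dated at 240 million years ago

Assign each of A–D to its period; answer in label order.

Match each age against the start–end ranges in the excerpt: A = 284.5 Ma → Permian (298.9–251.902); B = 398.4 Ma → Devonian (419.2–358.9); C = 975 Ma → Tonian (1000–720); D = 240 Ma → Triassic (251.902–201.4).

A — Permian; B — Devonian; C — Tonian; D — Triassic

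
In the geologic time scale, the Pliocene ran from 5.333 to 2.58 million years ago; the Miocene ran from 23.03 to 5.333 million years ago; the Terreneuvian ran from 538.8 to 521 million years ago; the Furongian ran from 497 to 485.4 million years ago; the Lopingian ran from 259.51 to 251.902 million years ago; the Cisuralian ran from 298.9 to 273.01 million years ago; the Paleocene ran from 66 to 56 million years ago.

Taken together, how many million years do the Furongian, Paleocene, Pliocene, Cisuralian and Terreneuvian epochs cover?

68.043 million years

Each duration: Furongian = 11.6; Paleocene = 10; Pliocene = 2.753; Cisuralian = 25.89; Terreneuvian = 17.8.
Sum: 11.6 + 10 + 2.753 + 25.89 + 17.8 = 68.043 Myr.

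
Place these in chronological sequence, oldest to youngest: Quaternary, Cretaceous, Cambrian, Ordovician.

Cambrian, Ordovician, Cretaceous, Quaternary

Group by era (each group listed oldest first) — Paleozoic: Cambrian, Ordovician; Mesozoic: Cretaceous; Cenozoic: Quaternary. The eras run Paleozoic → Mesozoic → Cenozoic. Concatenating the groups in that era order gives oldest to youngest directly.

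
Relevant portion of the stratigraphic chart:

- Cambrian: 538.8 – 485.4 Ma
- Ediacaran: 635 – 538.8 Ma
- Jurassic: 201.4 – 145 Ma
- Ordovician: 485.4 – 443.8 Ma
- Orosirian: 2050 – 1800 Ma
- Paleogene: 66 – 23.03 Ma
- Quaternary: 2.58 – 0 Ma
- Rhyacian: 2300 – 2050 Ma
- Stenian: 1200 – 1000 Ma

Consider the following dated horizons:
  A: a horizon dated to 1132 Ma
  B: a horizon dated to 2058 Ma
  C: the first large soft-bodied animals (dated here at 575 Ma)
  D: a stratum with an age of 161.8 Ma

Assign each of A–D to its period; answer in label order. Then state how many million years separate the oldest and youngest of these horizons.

A — Stenian; B — Rhyacian; C — Ediacaran; D — Jurassic; span 1896.2 million years

A: 1132 Ma lies in 1200–1000 Ma, so Stenian.
B: 2058 Ma lies in 2300–2050 Ma, so Rhyacian.
C: 575 Ma lies in 635–538.8 Ma, so Ediacaran.
D: 161.8 Ma lies in 201.4–145 Ma, so Jurassic.
Oldest = 2058 Ma, youngest = 161.8 Ma → span 1896.2 Myr.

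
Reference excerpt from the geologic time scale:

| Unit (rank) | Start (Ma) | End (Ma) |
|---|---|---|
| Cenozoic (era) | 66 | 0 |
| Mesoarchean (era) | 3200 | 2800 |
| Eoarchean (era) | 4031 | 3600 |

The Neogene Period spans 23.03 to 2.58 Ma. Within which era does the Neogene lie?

Cenozoic

The Neogene (23.03–2.58 Ma) lies entirely within 66–0 Ma, the Cenozoic Era.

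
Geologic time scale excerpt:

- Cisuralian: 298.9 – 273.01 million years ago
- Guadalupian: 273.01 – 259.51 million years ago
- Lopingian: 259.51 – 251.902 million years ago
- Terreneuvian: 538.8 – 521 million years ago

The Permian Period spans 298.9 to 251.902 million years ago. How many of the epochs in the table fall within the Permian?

Epochs inside 298.9–251.902 Ma: Cisuralian, Guadalupian, Lopingian — 3 in total.

3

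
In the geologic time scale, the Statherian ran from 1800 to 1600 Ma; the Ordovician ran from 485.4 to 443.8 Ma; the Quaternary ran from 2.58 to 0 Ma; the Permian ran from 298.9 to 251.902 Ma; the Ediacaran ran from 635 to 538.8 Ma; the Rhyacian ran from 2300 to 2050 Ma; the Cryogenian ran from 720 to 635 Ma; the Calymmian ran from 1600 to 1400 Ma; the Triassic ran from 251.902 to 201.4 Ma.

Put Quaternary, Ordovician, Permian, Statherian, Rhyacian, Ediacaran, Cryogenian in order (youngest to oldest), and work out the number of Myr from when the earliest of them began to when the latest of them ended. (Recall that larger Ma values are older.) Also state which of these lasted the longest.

Quaternary → Permian → Ordovician → Ediacaran → Cryogenian → Statherian → Rhyacian; total span 2300 Myr; longest is Rhyacian

Start ages (Ma): Rhyacian 2300, Statherian 1800, Cryogenian 720, Ediacaran 635, Ordovician 485.4, Permian 298.9, Quaternary 2.58.
Ordered youngest to oldest: Quaternary, Permian, Ordovician, Ediacaran, Cryogenian, Statherian, Rhyacian.
Span = 2300 − 0 = 2300 Myr.
Durations: Ediacaran 96.2, Cryogenian 85, Permian 46.998, Ordovician 41.6, Quaternary 2.58, Rhyacian 250, Statherian 200 → longest is Rhyacian (250 Myr).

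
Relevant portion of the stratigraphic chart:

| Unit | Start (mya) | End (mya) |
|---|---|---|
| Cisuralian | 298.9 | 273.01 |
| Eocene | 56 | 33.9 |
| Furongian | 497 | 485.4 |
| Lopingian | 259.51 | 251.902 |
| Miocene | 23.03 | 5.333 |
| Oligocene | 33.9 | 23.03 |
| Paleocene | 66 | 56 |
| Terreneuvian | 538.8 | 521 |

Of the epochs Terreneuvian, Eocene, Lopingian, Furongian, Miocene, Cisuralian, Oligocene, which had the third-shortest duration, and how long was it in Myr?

Start − end for each: Terreneuvian 538.8 − 521 = 17.8; Eocene 56 − 33.9 = 22.1; Lopingian 259.51 − 251.902 = 7.608; Furongian 497 − 485.4 = 11.6; Miocene 23.03 − 5.333 = 17.697; Cisuralian 298.9 − 273.01 = 25.89; Oligocene 33.9 − 23.03 = 10.87.
Ranking these from shortest: Lopingian < Oligocene < Furongian < Miocene < Terreneuvian < Eocene < Cisuralian.
Position 3 in that ranking is Furongian, which lasted 11.6 Myr.

Furongian, 11.6 million years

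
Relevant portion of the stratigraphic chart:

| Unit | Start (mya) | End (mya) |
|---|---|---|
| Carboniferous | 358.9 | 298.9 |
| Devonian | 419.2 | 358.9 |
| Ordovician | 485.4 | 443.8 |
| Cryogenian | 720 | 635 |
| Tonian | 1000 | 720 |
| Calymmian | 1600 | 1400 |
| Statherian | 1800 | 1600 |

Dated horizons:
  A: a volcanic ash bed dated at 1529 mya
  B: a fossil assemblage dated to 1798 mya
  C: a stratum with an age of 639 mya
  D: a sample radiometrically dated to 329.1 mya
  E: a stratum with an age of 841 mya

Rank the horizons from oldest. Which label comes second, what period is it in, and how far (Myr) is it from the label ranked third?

A, in the Calymmian; 688 million years to E

Larger Ma means older, so oldest first: B 1798 > A 1529 > E 841 > C 639 > D 329.1.
Counting 2 along gives A (1529 Ma); the excerpt puts that inside the Calymmian, 1600–1400 Ma.
Next in line is E (841 Ma), and 1529 − 841 = 688 Myr.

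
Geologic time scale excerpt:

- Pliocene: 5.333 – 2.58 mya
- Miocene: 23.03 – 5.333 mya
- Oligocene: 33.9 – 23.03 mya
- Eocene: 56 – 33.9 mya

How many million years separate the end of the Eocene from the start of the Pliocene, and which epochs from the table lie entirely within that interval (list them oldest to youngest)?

End of Eocene = 33.9 Ma; start of Pliocene = 5.333 Ma.
Gap = 33.9 − 5.333 = 28.567 Myr.
Epochs wholly inside 33.9–5.333 Ma: Oligocene (33.9–23.03), Miocene (23.03–5.333).

28.567 million years; Oligocene, Miocene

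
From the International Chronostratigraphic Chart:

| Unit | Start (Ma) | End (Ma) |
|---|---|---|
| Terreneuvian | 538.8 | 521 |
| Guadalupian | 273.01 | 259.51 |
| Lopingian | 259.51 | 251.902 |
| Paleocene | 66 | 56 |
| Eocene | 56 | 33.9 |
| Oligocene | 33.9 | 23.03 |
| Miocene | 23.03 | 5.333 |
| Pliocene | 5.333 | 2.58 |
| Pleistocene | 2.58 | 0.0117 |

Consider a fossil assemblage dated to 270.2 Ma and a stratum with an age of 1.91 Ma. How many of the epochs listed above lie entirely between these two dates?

270.2 Ma sits inside the Guadalupian (273.01–259.51) and 1.91 Ma inside the Pleistocene (2.58–0.0117); neither of those is wholly between the two dates.
The listed epochs lying completely between them are Lopingian, Paleocene, Eocene, Oligocene, Miocene, Pliocene — 6 in all.

6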